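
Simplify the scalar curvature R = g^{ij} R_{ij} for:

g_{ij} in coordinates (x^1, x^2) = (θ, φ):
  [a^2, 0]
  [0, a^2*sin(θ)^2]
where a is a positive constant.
Non-zero Christoffel symbols (Γ^k_{ij} = Γ^k_{ji}):
Γ^θ_{φ φ} = -sin(2*θ)/2
Γ^φ_{θ φ} = 1/tan(θ)
Ricci tensor (R_{ij} = R^k_{ikj}): R_{θθ} = 1, R_{θφ} = 0, R_{φφ} = sin(θ)^2
Inverse metric: g^{θθ} = 1/a^2, g^{φφ} = 1/(a^2*sin(θ)^2)
R = g^{ij} R_{ij} = (1/a^2)(1) + (1/(a^2*sin(θ)^2))(sin(θ)^2) = 2/a^2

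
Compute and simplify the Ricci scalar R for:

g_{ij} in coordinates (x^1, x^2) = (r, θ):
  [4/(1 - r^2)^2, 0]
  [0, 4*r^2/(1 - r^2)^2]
Non-zero Christoffel symbols (Γ^k_{ij} = Γ^k_{ji}):
Γ^r_{r r} = 2*r/(1 - r^2)
Γ^r_{θ θ} = (r^3 + r)/(r^2 - 1)
Γ^θ_{r θ} = (-r^2 - 1)/(r^3 - r)
Ricci tensor (R_{ij} = R^k_{ikj}): R_{rr} = -4/(r^2 - 1)^2, R_{rθ} = 0, R_{θθ} = -4*r^2/(r^2 - 1)^2
Inverse metric: g^{rr} = (1 - r^2)^2/4, g^{θθ} = (1 - r^2)^2/(4*r^2)
R = g^{ij} R_{ij} = ((1 - r^2)^2/4)(-4/(r^2 - 1)^2) + ((1 - r^2)^2/(4*r^2))(-4*r^2/(r^2 - 1)^2) = -2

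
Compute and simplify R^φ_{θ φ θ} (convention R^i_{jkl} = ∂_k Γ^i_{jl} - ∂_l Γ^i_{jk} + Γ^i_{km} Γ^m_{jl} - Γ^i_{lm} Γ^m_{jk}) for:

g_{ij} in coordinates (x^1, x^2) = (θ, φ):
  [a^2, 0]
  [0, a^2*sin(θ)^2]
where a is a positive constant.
Non-zero Christoffel symbols (Γ^k_{ij} = Γ^k_{ji}):
Γ^θ_{φ φ} = -sin(2*θ)/2
Γ^φ_{θ φ} = 1/tan(θ)
R^φ_{θ φ θ} = ∂_φ Γ^φ_{θ θ} - ∂_θ Γ^φ_{θ φ} + Γ^φ_{φ m} Γ^m_{θ θ} - Γ^φ_{θ m} Γ^m_{θ φ}
  = (0) - (-1/sin(θ)^2) + (0) - (1/tan(θ)^2) = 1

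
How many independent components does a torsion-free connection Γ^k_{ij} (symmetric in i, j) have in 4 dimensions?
Γ^k_{ij} has n choices for the upper index and n(n+1)/2 independent symmetric lower index pairs.
Total = 4 × 4×5/2 = 4 × 10 = 40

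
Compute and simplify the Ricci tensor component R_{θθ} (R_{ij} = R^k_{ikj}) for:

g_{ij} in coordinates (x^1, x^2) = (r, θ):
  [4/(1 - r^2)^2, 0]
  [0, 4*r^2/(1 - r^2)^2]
Non-zero Christoffel symbols (Γ^k_{ij} = Γ^k_{ji}):
Γ^r_{r r} = 2*r/(1 - r^2)
Γ^r_{θ θ} = (r^3 + r)/(r^2 - 1)
Γ^θ_{r θ} = (-r^2 - 1)/(r^3 - r)
R^r_{θ r θ} = ∂_r Γ^r_{θ θ} - ∂_θ Γ^r_{θ r} + Γ^r_{r m} Γ^m_{θ θ} - Γ^r_{θ m} Γ^m_{θ r}
  = ((r^4 - 4*r^2 - 1)/(r^2 - 1)^2) - (0) + (-2*r^2*(r^2 + 1)/(r^2 - 1)^2) - (-(r^2 + 1)^2/(r^2 - 1)^2) = -4*r^2/(r^2 - 1)^2
R^θ_{θ θ θ} = 0 (a repeated index in an antisymmetric pair)
R_{θθ} = R^r_{θ r θ} + R^θ_{θ θ θ} = (-4*r^2/(r^2 - 1)^2) + (0) = -4*r^2/(r^2 - 1)^2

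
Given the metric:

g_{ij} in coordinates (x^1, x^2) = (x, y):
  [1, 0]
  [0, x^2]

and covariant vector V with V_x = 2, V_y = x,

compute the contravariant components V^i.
Inverse metric (diagonal): g^{xx} = 1, g^{yy} = 1/x^2
V^i = g^{ij} V_j:
V^x = (1)(2) + (0)(x) = 2
V^y = (0)(2) + (1/x^2)(x) = 1/x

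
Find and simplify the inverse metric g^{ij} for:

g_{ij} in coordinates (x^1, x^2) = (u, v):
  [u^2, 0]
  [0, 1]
The metric is diagonal, so g^{ij} is diagonal with entries 1/g_{ii}: diag(1/(u^2), 1).
g^{ij}:
  [1/u^2, 0]
  [0, 1]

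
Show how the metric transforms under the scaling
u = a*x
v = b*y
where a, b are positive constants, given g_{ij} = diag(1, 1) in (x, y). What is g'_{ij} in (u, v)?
Invert the transformation: x = u/a, y = v/b
g'_{ij} = (∂x^k/∂x'^i)(∂x^l/∂x'^j) g_{kl}; with g_{kl} = δ_{kl} this is Σ_k (∂x^k/∂x'^i)(∂x^k/∂x'^j).
Jacobian: ∂x/∂u = 1/a, ∂x/∂v = 0, ∂y/∂u = 0, ∂y/∂v = 1/b
g'_{uu} = (1/a)(1/a) + (0)(0) = 1/a^2
g'_{uv} = (1/a)(0) + (0)(1/b) = 0
g'_{vv} = (0)(0) + (1/b)(1/b) = 1/b^2
g'_{ij} = diag(1/a^2, 1/b^2)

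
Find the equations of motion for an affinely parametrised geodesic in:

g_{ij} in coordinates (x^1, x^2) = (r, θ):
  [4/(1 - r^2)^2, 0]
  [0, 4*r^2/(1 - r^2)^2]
Geodesic equation: d^2x^k/dλ^2 + Γ^k_{ij} (dx^i/dλ)(dx^j/dλ) = 0.
Non-zero Christoffel symbols:
Γ^r_{r r} = 2*r/(1 - r^2)
Γ^r_{θ θ} = (r^3 + r)/(r^2 - 1)
Γ^θ_{r θ} = (-r^2 - 1)/(r^3 - r)
Substituting (the symmetric pair Γ^k_{ij}, Γ^k_{ji} combines into a factor 2):
d^2r/dλ^2 + (2*r/(1 - r^2)) (dr/dλ)^2 + ((r^3 + r)/(r^2 - 1)) (dθ/dλ)^2 = 0
d^2θ/dλ^2 + ((-2*r^2 - 2)/(r^3 - r)) (dr/dλ)(dθ/dλ) = 0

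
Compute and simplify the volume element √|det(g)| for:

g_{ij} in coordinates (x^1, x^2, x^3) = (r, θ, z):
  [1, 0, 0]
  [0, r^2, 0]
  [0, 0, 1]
det(g) = r^2
√|det(g)| = r
Volume element: dV = r dr dθ dz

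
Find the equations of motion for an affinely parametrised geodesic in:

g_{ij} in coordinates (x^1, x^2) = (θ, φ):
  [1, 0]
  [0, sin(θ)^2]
Geodesic equation: d^2x^k/dλ^2 + Γ^k_{ij} (dx^i/dλ)(dx^j/dλ) = 0.
Non-zero Christoffel symbols:
Γ^θ_{φ φ} = -sin(2*θ)/2
Γ^φ_{θ φ} = 1/tan(θ)
Substituting (the symmetric pair Γ^k_{ij}, Γ^k_{ji} combines into a factor 2):
d^2θ/dλ^2 - (sin(2*θ)/2) (dφ/dλ)^2 = 0
d^2φ/dλ^2 + (2/tan(θ)) (dθ/dλ)(dφ/dλ) = 0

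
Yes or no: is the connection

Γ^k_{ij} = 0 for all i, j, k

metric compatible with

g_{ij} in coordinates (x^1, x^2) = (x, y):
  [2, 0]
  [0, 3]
Using ∇_k g_{ij} = ∂_k g_{ij} - Γ^m_{ki} g_{mj} - Γ^m_{kj} g_{im}:
e.g. ∇_y g_{yy} = (0) - (0) - (0) = 0
Every component ∇_k g_{ij} vanishes: the connection is metric compatible.
Yes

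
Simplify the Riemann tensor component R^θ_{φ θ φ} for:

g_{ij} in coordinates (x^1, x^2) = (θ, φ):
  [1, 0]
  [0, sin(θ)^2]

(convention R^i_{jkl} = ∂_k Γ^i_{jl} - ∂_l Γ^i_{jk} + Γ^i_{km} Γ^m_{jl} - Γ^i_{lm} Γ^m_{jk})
Non-zero Christoffel symbols (Γ^k_{ij} = Γ^k_{ji}):
Γ^θ_{φ φ} = -sin(2*θ)/2
Γ^φ_{θ φ} = 1/tan(θ)
R^θ_{φ θ φ} = ∂_θ Γ^θ_{φ φ} - ∂_φ Γ^θ_{φ θ} + Γ^θ_{θ m} Γ^m_{φ φ} - Γ^θ_{φ m} Γ^m_{φ θ}
  = (-cos(2*θ)) - (0) + (0) - (-cos(θ)^2) = sin(θ)^2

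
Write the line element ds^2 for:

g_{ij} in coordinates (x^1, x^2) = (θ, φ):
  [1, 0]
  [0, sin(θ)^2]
ds^2 = g_{ij} dx^i dx^j; only the non-zero components contribute.
ds^2 = dθ^2 + sin(θ)^2 dφ^2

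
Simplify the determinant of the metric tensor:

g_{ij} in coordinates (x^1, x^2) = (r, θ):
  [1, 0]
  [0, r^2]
For a 2×2 metric: det(g) = g_{11}·g_{22} - g_{12}·g_{21}
= (1)·(r^2) - (0)·(0)
= r^2 - 0
det(g) = r^2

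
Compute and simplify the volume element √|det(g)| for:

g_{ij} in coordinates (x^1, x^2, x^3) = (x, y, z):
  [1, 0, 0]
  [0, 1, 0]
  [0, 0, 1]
det(g) = 1
√|det(g)| = 1
Volume element: dV = 1 dx dy dz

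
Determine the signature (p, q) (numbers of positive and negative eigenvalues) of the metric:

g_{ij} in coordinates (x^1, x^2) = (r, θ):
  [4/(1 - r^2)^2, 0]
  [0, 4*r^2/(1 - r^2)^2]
The metric is diagonal, so its eigenvalues are the diagonal entries: 4/(1 - r^2)^2, 4*r^2/(1 - r^2)^2 (at a generic point, where coordinate-dependent entries are positive).
2 positive, 0 negative.
(2, 0) - Riemannian (positive definite)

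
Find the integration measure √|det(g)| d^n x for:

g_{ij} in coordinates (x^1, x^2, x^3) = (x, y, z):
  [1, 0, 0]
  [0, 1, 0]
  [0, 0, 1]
det(g) = 1
√|det(g)| = 1
Volume element: dV = 1 dx dy dz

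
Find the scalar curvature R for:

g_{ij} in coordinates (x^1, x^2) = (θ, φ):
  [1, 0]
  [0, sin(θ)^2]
Non-zero Christoffel symbols (Γ^k_{ij} = Γ^k_{ji}):
Γ^θ_{φ φ} = -sin(2*θ)/2
Γ^φ_{θ φ} = 1/tan(θ)
Ricci tensor (R_{ij} = R^k_{ikj}): R_{θθ} = 1, R_{θφ} = 0, R_{φφ} = sin(θ)^2
Inverse metric: g^{θθ} = 1, g^{φφ} = 1/sin(θ)^2
R = g^{ij} R_{ij} = (1)(1) + (1/sin(θ)^2)(sin(θ)^2) = 2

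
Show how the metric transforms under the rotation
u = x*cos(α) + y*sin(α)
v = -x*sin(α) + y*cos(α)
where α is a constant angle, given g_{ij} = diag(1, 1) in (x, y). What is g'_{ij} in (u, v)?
Invert the transformation: x = u*cos(α) - v*sin(α), y = u*sin(α) + v*cos(α)
g'_{ij} = (∂x^k/∂x'^i)(∂x^l/∂x'^j) g_{kl}; with g_{kl} = δ_{kl} this is Σ_k (∂x^k/∂x'^i)(∂x^k/∂x'^j).
Jacobian: ∂x/∂u = cos(α), ∂x/∂v = -sin(α), ∂y/∂u = sin(α), ∂y/∂v = cos(α)
g'_{uu} = (cos(α))(cos(α)) + (sin(α))(sin(α)) = 1
g'_{uv} = (cos(α))(-sin(α)) + (sin(α))(cos(α)) = 0
g'_{vv} = (-sin(α))(-sin(α)) + (cos(α))(cos(α)) = 1
g'_{ij} = diag(1, 1)
The Euclidean metric is invariant under rotations.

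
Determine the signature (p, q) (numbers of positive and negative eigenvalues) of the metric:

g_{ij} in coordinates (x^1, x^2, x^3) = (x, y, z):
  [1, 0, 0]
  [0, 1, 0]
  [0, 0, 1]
The metric is diagonal, so its eigenvalues are the diagonal entries: 1, 1, 1 (at a generic point, where coordinate-dependent entries are positive).
3 positive, 0 negative.
(3, 0) - Riemannian (positive definite)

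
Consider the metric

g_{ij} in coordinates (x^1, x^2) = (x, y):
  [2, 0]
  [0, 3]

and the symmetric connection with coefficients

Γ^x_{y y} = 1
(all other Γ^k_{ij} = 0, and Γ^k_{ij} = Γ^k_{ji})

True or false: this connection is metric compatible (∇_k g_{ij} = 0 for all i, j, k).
Using ∇_k g_{ij} = ∂_k g_{ij} - Γ^m_{ki} g_{mj} - Γ^m_{kj} g_{im}:
∇_y g_{xy} = (0) - (0) - (2) = -2 ≠ 0
So the connection is not metric compatible (it is not the Levi-Civita connection).
False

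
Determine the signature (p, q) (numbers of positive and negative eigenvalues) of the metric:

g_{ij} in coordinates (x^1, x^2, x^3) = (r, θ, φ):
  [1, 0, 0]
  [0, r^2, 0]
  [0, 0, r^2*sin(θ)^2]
The metric is diagonal, so its eigenvalues are the diagonal entries: 1, r^2, r^2*sin(θ)^2 (at a generic point, where coordinate-dependent entries are positive).
3 positive, 0 negative.
(3, 0) - Riemannian (positive definite)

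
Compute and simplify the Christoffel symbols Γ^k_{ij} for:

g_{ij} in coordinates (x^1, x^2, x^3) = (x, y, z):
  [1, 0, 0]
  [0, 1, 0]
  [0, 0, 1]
Using Γ^k_{ij} = (1/2) g^{km} (∂_i g_{mj} + ∂_j g_{mi} - ∂_m g_{ij}); the metric is diagonal, so only the m = k term contributes.
Every metric component is constant, so all ∂_m g_{ij} = 0 and every Christoffel symbol vanishes.
All Christoffel symbols are zero.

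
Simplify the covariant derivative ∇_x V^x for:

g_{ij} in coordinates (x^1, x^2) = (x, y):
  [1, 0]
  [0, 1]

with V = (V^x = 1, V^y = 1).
All Christoffel symbols are zero.
∇_x V^x = ∂_x V^x + Γ^x_{x j} V^j
  = (0) + (0)(1) + (0)(1)
  = 0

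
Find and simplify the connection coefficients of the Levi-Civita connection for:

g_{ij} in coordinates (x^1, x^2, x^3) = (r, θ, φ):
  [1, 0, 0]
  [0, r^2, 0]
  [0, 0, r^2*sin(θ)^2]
Using Γ^k_{ij} = (1/2) g^{km} (∂_i g_{mj} + ∂_j g_{mi} - ∂_m g_{ij}); the metric is diagonal, so only the m = k term contributes.
Non-zero symbols (using the symmetry Γ^k_{ij} = Γ^k_{ji}):
Γ^r_{θ θ} = (1/2) g^{rr} (∂_θ g_{rθ} + ∂_θ g_{rθ} - ∂_r g_{θθ}) = (1/2)(1)((0) + (0) - (2*r)) = -r
Γ^r_{φ φ} = (1/2) g^{rr} (∂_φ g_{rφ} + ∂_φ g_{rφ} - ∂_r g_{φφ}) = (1/2)(1)((0) + (0) - (2*r*sin(θ)^2)) = -r*sin(θ)^2
Γ^θ_{r θ} = (1/2) g^{θθ} (∂_r g_{θθ} + ∂_θ g_{θr} - ∂_θ g_{rθ}) = (1/2)(1/r^2)((2*r) + (0) - (0)) = 1/r
Γ^θ_{φ φ} = (1/2) g^{θθ} (∂_φ g_{θφ} + ∂_φ g_{θφ} - ∂_θ g_{φφ}) = (1/2)(1/r^2)((0) + (0) - (r^2*sin(2*θ))) = -sin(2*θ)/2
Γ^φ_{r φ} = (1/2) g^{φφ} (∂_r g_{φφ} + ∂_φ g_{φr} - ∂_φ g_{rφ}) = (1/2)(1/(r^2*sin(θ)^2))((2*r*sin(θ)^2) + (0) - (0)) = 1/r
Γ^φ_{θ φ} = (1/2) g^{φφ} (∂_θ g_{φφ} + ∂_φ g_{φθ} - ∂_φ g_{θφ}) = (1/2)(1/(r^2*sin(θ)^2))((r^2*sin(2*θ)) + (0) - (0)) = 1/tan(θ)
All other Christoffel symbols are zero.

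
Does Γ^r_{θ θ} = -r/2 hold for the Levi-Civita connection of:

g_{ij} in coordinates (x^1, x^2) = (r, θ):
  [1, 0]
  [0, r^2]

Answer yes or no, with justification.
Γ^r_{θ θ} = (1/2) g^{rr} (∂_θ g_{rθ} + ∂_θ g_{rθ} - ∂_r g_{θθ}) = (1/2)(1)((0) + (0) - (2*r)) = -r
This differs from the proposed value -r/2.
No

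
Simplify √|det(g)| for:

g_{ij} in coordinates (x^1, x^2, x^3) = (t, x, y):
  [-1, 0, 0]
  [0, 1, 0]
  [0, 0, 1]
det(g) = -1
√|det(g)| = 1
Volume element: dV = 1 dt dx dy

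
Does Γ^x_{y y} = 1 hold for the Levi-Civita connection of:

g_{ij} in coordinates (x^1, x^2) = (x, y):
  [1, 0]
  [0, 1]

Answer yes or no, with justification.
Γ^x_{y y} = (1/2) g^{xx} (∂_y g_{xy} + ∂_y g_{xy} - ∂_x g_{yy}) = (1/2)(1)((0) + (0) - (0)) = 0
This differs from the proposed value 1.
No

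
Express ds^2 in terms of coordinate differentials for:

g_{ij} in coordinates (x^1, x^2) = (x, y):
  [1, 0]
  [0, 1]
ds^2 = g_{ij} dx^i dx^j; only the non-zero components contribute.
ds^2 = dx^2 + dy^2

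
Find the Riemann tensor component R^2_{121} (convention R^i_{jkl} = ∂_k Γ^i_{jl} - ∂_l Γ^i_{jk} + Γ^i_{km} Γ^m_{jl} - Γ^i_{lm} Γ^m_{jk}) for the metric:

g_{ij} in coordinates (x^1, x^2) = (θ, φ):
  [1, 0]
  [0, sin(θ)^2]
Non-zero Christoffel symbols (Γ^k_{ij} = Γ^k_{ji}):
Γ^θ_{φ φ} = -sin(2*θ)/2
Γ^φ_{θ φ} = 1/tan(θ)
R^φ_{θ φ θ} = ∂_φ Γ^φ_{θ θ} - ∂_θ Γ^φ_{θ φ} + Γ^φ_{φ m} Γ^m_{θ θ} - Γ^φ_{θ m} Γ^m_{θ φ}
  = (0) - (-1/sin(θ)^2) + (0) - (1/tan(θ)^2) = 1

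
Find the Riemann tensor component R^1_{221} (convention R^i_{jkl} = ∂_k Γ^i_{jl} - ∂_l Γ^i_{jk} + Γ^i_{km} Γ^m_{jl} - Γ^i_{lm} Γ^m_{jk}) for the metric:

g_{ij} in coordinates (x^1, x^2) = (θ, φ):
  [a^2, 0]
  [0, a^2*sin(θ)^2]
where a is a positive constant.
Non-zero Christoffel symbols (Γ^k_{ij} = Γ^k_{ji}):
Γ^θ_{φ φ} = -sin(2*θ)/2
Γ^φ_{θ φ} = 1/tan(θ)
R^θ_{φ φ θ} = ∂_φ Γ^θ_{φ θ} - ∂_θ Γ^θ_{φ φ} + Γ^θ_{φ m} Γ^m_{φ θ} - Γ^θ_{θ m} Γ^m_{φ φ}
  = (0) - (-cos(2*θ)) + (-cos(θ)^2) - (0) = -sin(θ)^2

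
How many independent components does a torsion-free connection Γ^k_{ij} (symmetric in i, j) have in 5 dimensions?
Γ^k_{ij} has n choices for the upper index and n(n+1)/2 independent symmetric lower index pairs.
Total = 5 × 5×6/2 = 5 × 15 = 75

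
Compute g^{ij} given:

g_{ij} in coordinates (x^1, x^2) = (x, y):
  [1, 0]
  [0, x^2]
The metric is diagonal, so g^{ij} is diagonal with entries 1/g_{ii}: diag(1, 1/(x^2)).
g^{ij}:
  [1, 0]
  [0, 1/x^2]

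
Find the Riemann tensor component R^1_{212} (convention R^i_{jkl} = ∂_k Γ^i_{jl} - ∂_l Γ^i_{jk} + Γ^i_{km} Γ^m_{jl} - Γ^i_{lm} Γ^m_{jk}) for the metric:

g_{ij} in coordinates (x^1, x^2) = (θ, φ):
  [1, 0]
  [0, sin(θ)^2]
Non-zero Christoffel symbols (Γ^k_{ij} = Γ^k_{ji}):
Γ^θ_{φ φ} = -sin(2*θ)/2
Γ^φ_{θ φ} = 1/tan(θ)
R^θ_{φ θ φ} = ∂_θ Γ^θ_{φ φ} - ∂_φ Γ^θ_{φ θ} + Γ^θ_{θ m} Γ^m_{φ φ} - Γ^θ_{φ m} Γ^m_{φ θ}
  = (-cos(2*θ)) - (0) + (0) - (-cos(θ)^2) = sin(θ)^2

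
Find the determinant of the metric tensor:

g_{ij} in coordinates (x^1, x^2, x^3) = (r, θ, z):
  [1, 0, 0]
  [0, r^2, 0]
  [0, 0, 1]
Diagonal metric: det(g) = g_{11}·g_{22}·g_{33}
= (1)·(r^2)·(1)
det(g) = r^2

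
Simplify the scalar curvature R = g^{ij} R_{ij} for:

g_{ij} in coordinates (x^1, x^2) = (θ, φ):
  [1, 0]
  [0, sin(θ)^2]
Non-zero Christoffel symbols (Γ^k_{ij} = Γ^k_{ji}):
Γ^θ_{φ φ} = -sin(2*θ)/2
Γ^φ_{θ φ} = 1/tan(θ)
Ricci tensor (R_{ij} = R^k_{ikj}): R_{θθ} = 1, R_{θφ} = 0, R_{φφ} = sin(θ)^2
Inverse metric: g^{θθ} = 1, g^{φφ} = 1/sin(θ)^2
R = g^{ij} R_{ij} = (1)(1) + (1/sin(θ)^2)(sin(θ)^2) = 2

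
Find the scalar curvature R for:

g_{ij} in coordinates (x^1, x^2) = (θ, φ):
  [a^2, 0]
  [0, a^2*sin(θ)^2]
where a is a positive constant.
Non-zero Christoffel symbols (Γ^k_{ij} = Γ^k_{ji}):
Γ^θ_{φ φ} = -sin(2*θ)/2
Γ^φ_{θ φ} = 1/tan(θ)
Ricci tensor (R_{ij} = R^k_{ikj}): R_{θθ} = 1, R_{θφ} = 0, R_{φφ} = sin(θ)^2
Inverse metric: g^{θθ} = 1/a^2, g^{φφ} = 1/(a^2*sin(θ)^2)
R = g^{ij} R_{ij} = (1/a^2)(1) + (1/(a^2*sin(θ)^2))(sin(θ)^2) = 2/a^2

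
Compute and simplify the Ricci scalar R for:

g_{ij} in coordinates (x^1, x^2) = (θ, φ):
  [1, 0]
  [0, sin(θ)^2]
Non-zero Christoffel symbols (Γ^k_{ij} = Γ^k_{ji}):
Γ^θ_{φ φ} = -sin(2*θ)/2
Γ^φ_{θ φ} = 1/tan(θ)
Ricci tensor (R_{ij} = R^k_{ikj}): R_{θθ} = 1, R_{θφ} = 0, R_{φφ} = sin(θ)^2
Inverse metric: g^{θθ} = 1, g^{φφ} = 1/sin(θ)^2
R = g^{ij} R_{ij} = (1)(1) + (1/sin(θ)^2)(sin(θ)^2) = 2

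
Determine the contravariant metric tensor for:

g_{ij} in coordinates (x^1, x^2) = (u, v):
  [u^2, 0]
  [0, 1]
The metric is diagonal, so g^{ij} is diagonal with entries 1/g_{ii}: diag(1/(u^2), 1).
g^{ij}:
  [1/u^2, 0]
  [0, 1]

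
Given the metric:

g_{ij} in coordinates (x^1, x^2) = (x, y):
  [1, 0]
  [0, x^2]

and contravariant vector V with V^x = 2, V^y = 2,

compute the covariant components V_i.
V_i = g_{ij} V^j:
V_x = (1)(2) + (0)(2) = 2
V_y = (0)(2) + (x^2)(2) = 2*x^2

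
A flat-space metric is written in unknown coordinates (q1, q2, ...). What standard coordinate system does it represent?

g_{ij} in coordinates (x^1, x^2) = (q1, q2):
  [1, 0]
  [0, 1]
All components are constant and the metric is the identity, i.e. orthonormal rectilinear coordinates.
Cartesian (2D) coordinates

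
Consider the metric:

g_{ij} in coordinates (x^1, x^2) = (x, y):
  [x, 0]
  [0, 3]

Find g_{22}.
With x^1 = x, x^2 = y, g_{22} = g_{yy} is the row-2, column-2 entry of the matrix.
g_{22} = 3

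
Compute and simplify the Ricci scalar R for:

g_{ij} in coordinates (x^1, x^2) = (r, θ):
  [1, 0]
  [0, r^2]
Non-zero Christoffel symbols (Γ^k_{ij} = Γ^k_{ji}):
Γ^r_{θ θ} = -r
Γ^θ_{r θ} = 1/r
Ricci tensor (R_{ij} = R^k_{ikj}): R_{rr} = 0, R_{rθ} = 0, R_{θθ} = 0
Inverse metric: g^{rr} = 1, g^{θθ} = 1/r^2
R = g^{ij} R_{ij} = (1)(0) + (1/r^2)(0) = 0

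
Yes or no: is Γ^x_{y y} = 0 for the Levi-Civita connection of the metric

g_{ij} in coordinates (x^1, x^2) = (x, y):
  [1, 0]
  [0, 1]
Γ^x_{y y} = (1/2) g^{xx} (∂_y g_{xy} + ∂_y g_{xy} - ∂_x g_{yy}) = (1/2)(1)((0) + (0) - (0)) = 0
This equals the proposed value 0.
Yes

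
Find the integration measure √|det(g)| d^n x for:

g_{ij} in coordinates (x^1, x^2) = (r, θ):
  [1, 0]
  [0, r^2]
det(g) = r^2
√|det(g)| = r
Volume element: dV = r dr dθ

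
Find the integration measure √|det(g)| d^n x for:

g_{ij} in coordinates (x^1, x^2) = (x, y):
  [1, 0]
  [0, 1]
det(g) = 1
√|det(g)| = 1
Volume element: dV = 1 dx dy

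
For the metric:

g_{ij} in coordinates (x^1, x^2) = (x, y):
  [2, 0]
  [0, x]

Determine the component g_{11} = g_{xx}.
With x^1 = x, x^2 = y, g_{11} = g_{xx} is the row-1, column-1 entry of the matrix.
g_{11} = 2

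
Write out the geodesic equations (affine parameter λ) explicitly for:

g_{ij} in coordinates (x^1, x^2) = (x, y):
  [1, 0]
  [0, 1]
Geodesic equation: d^2x^k/dλ^2 + Γ^k_{ij} (dx^i/dλ)(dx^j/dλ) = 0.
All Christoffel symbols vanish, so the geodesics are straight lines:
d^2x/dλ^2 = 0
d^2y/dλ^2 = 0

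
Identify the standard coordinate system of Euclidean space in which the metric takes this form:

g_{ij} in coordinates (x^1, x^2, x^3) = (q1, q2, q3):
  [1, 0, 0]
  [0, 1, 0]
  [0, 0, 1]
All components are constant and the metric is the identity, i.e. orthonormal rectilinear coordinates.
Cartesian (3D) coordinates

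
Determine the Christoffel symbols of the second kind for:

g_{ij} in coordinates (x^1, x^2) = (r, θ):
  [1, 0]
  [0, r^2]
Using Γ^k_{ij} = (1/2) g^{km} (∂_i g_{mj} + ∂_j g_{mi} - ∂_m g_{ij}); the metric is diagonal, so only the m = k term contributes.
Non-zero symbols (using the symmetry Γ^k_{ij} = Γ^k_{ji}):
Γ^r_{θ θ} = (1/2) g^{rr} (∂_θ g_{rθ} + ∂_θ g_{rθ} - ∂_r g_{θθ}) = (1/2)(1)((0) + (0) - (2*r)) = -r
Γ^θ_{r θ} = (1/2) g^{θθ} (∂_r g_{θθ} + ∂_θ g_{θr} - ∂_θ g_{rθ}) = (1/2)(1/r^2)((2*r) + (0) - (0)) = 1/r
All other Christoffel symbols are zero.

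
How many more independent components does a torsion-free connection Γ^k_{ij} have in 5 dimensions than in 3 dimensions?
Independent components in n dimensions: n × n(n+1)/2 = n^2(n+1)/2.
5D: 5 × 15 = 75
3D: 3 × 6 = 18
Difference = 75 - 18 = 57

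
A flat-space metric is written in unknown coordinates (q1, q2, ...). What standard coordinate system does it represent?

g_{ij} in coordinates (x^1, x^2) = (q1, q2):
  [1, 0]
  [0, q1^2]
The line element ds^2 = dq1^2 + q1^2 dq2^2 is dr^2 + r^2 dθ^2 with q1 = r, q2 = θ.
polar coordinates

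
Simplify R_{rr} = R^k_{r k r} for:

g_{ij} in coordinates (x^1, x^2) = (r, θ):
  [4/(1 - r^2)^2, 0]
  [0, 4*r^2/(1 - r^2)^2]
Non-zero Christoffel symbols (Γ^k_{ij} = Γ^k_{ji}):
Γ^r_{r r} = 2*r/(1 - r^2)
Γ^r_{θ θ} = (r^3 + r)/(r^2 - 1)
Γ^θ_{r θ} = (-r^2 - 1)/(r^3 - r)
R^r_{r r r} = 0 (a repeated index in an antisymmetric pair)
R^θ_{r θ r} = ∂_θ Γ^θ_{r r} - ∂_r Γ^θ_{r θ} + Γ^θ_{θ m} Γ^m_{r r} - Γ^θ_{r m} Γ^m_{r θ}
  = (0) - ((r^4 + 4*r^2 - 1)/(r^3 - r)^2) + (2*(r^2 + 1)/(r^2 - 1)^2) - ((r^2 + 1)^2/(r^3 - r)^2) = -4/(r^2 - 1)^2
R_{rr} = R^r_{r r r} + R^θ_{r θ r} = (0) + (-4/(r^2 - 1)^2) = -4/(r^2 - 1)^2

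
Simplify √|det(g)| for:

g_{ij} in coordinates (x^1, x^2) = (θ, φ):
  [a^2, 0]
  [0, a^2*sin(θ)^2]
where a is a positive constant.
det(g) = a^4*sin(θ)^2
√|det(g)| = a^2*sin(θ) (taking 0 < θ < π so that |sin(θ)| = sin(θ))
Volume element: dV = a^2*sin(θ) dθ dφ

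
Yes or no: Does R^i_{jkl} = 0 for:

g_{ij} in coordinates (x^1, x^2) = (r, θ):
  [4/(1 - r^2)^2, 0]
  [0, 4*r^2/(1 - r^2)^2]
Non-zero Christoffel symbols:
Γ^r_{r r} = 2*r/(1 - r^2)
Γ^r_{θ θ} = (r^3 + r)/(r^2 - 1)
Γ^θ_{r θ} = (-r^2 - 1)/(r^3 - r)
Ricci tensor: R_{rr} = -4/(r^2 - 1)^2, R_{rθ} = 0, R_{θθ} = -4*r^2/(r^2 - 1)^2
The Ricci tensor is non-zero, so the Riemann tensor is non-zero: not flat.
No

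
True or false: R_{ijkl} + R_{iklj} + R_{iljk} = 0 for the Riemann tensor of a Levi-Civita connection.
This is the first (algebraic) Bianchi identity.
True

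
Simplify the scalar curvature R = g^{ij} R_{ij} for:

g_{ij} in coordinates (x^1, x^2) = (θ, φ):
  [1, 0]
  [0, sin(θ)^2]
Non-zero Christoffel symbols (Γ^k_{ij} = Γ^k_{ji}):
Γ^θ_{φ φ} = -sin(2*θ)/2
Γ^φ_{θ φ} = 1/tan(θ)
Ricci tensor (R_{ij} = R^k_{ikj}): R_{θθ} = 1, R_{θφ} = 0, R_{φφ} = sin(θ)^2
Inverse metric: g^{θθ} = 1, g^{φφ} = 1/sin(θ)^2
R = g^{ij} R_{ij} = (1)(1) + (1/sin(θ)^2)(sin(θ)^2) = 2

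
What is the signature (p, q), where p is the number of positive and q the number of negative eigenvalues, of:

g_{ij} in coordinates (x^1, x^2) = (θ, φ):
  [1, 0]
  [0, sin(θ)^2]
The metric is diagonal, so its eigenvalues are the diagonal entries: 1, sin(θ)^2 (at a generic point, where coordinate-dependent entries are positive).
2 positive, 0 negative.
(2, 0) - Riemannian (positive definite)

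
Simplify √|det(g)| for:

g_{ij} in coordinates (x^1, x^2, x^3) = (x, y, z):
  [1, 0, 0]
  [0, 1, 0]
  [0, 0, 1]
det(g) = 1
√|det(g)| = 1
Volume element: dV = 1 dx dy dz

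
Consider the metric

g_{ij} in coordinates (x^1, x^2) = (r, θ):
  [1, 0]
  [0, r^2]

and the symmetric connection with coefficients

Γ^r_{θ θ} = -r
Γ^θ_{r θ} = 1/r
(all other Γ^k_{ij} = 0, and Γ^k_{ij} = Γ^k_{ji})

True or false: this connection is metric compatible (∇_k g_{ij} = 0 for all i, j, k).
Using ∇_k g_{ij} = ∂_k g_{ij} - Γ^m_{ki} g_{mj} - Γ^m_{kj} g_{im}:
e.g. ∇_r g_{θθ} = (2*r) - (r) - (r) = 0
Every component ∇_k g_{ij} vanishes: the connection is metric compatible.
True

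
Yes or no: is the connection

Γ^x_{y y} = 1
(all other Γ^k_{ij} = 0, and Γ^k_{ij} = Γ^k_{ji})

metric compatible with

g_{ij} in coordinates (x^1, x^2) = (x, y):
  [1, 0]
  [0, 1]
Using ∇_k g_{ij} = ∂_k g_{ij} - Γ^m_{ki} g_{mj} - Γ^m_{kj} g_{im}:
∇_y g_{xy} = (0) - (0) - (1) = -1 ≠ 0
So the connection is not metric compatible (it is not the Levi-Civita connection).
No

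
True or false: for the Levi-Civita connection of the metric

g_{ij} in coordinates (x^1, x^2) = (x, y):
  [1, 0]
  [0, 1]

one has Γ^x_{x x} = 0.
Γ^x_{x x} = (1/2) g^{xx} (∂_x g_{xx} + ∂_x g_{xx} - ∂_x g_{xx}) = (1/2)(1)((0) + (0) - (0)) = 0
This equals the proposed value 0.
True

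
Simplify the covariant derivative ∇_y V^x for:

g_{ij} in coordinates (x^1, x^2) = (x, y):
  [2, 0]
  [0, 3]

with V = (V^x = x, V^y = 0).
All Christoffel symbols are zero.
∇_y V^x = ∂_y V^x + Γ^x_{y j} V^j
  = (0) + (0)(x) + (0)(0)
  = 0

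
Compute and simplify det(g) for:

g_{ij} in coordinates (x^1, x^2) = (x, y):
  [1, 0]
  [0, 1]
For a 2×2 metric: det(g) = g_{11}·g_{22} - g_{12}·g_{21}
= (1)·(1) - (0)·(0)
= 1 - 0
det(g) = 1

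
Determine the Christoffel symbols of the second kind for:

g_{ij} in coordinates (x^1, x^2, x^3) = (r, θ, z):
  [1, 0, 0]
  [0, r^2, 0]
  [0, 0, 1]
Using Γ^k_{ij} = (1/2) g^{km} (∂_i g_{mj} + ∂_j g_{mi} - ∂_m g_{ij}); the metric is diagonal, so only the m = k term contributes.
Non-zero symbols (using the symmetry Γ^k_{ij} = Γ^k_{ji}):
Γ^r_{θ θ} = (1/2) g^{rr} (∂_θ g_{rθ} + ∂_θ g_{rθ} - ∂_r g_{θθ}) = (1/2)(1)((0) + (0) - (2*r)) = -r
Γ^θ_{r θ} = (1/2) g^{θθ} (∂_r g_{θθ} + ∂_θ g_{θr} - ∂_θ g_{rθ}) = (1/2)(1/r^2)((2*r) + (0) - (0)) = 1/r
All other Christoffel symbols are zero.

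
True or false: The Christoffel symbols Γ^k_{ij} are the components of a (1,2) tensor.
Under a change of coordinates Γ picks up an inhomogeneous term ∂²x/∂x'∂x'; e.g. Γ = 0 in Cartesian coordinates but Γ^r_{θθ} = -r in polar coordinates on the same flat plane.
False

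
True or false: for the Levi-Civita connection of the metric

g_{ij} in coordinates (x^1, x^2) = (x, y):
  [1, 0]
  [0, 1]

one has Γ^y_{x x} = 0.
Γ^y_{x x} = (1/2) g^{yy} (∂_x g_{yx} + ∂_x g_{yx} - ∂_y g_{xx}) = (1/2)(1)((0) + (0) - (0)) = 0
This equals the proposed value 0.
True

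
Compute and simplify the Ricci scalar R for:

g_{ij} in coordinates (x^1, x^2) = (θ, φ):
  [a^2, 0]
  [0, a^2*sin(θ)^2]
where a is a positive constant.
Non-zero Christoffel symbols (Γ^k_{ij} = Γ^k_{ji}):
Γ^θ_{φ φ} = -sin(2*θ)/2
Γ^φ_{θ φ} = 1/tan(θ)
Ricci tensor (R_{ij} = R^k_{ikj}): R_{θθ} = 1, R_{θφ} = 0, R_{φφ} = sin(θ)^2
Inverse metric: g^{θθ} = 1/a^2, g^{φφ} = 1/(a^2*sin(θ)^2)
R = g^{ij} R_{ij} = (1/a^2)(1) + (1/(a^2*sin(θ)^2))(sin(θ)^2) = 2/a^2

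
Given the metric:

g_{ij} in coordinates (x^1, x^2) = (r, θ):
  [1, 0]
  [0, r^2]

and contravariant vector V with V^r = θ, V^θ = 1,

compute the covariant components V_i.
V_i = g_{ij} V^j:
V_r = (1)(θ) + (0)(1) = θ
V_θ = (0)(θ) + (r^2)(1) = r^2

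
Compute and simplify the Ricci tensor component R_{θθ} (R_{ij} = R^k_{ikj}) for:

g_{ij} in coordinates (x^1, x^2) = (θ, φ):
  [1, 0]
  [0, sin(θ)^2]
Non-zero Christoffel symbols (Γ^k_{ij} = Γ^k_{ji}):
Γ^θ_{φ φ} = -sin(2*θ)/2
Γ^φ_{θ φ} = 1/tan(θ)
R^θ_{θ θ θ} = 0 (a repeated index in an antisymmetric pair)
R^φ_{θ φ θ} = ∂_φ Γ^φ_{θ θ} - ∂_θ Γ^φ_{θ φ} + Γ^φ_{φ m} Γ^m_{θ θ} - Γ^φ_{θ m} Γ^m_{θ φ}
  = (0) - (-1/sin(θ)^2) + (0) - (1/tan(θ)^2) = 1
R_{θθ} = R^θ_{θ θ θ} + R^φ_{θ φ θ} = (0) + (1) = 1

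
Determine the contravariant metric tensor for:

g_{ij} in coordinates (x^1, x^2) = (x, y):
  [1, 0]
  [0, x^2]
The metric is diagonal, so g^{ij} is diagonal with entries 1/g_{ii}: diag(1, 1/(x^2)).
g^{ij}:
  [1, 0]
  [0, 1/x^2]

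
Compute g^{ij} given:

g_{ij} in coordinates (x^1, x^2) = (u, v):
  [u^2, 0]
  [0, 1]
The metric is diagonal, so g^{ij} is diagonal with entries 1/g_{ii}: diag(1/(u^2), 1).
g^{ij}:
  [1/u^2, 0]
  [0, 1]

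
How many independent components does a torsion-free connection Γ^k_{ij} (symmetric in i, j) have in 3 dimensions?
Γ^k_{ij} has n choices for the upper index and n(n+1)/2 independent symmetric lower index pairs.
Total = 3 × 3×4/2 = 3 × 6 = 18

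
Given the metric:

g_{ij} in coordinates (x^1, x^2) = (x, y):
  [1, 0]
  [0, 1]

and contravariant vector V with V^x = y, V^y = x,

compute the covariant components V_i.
V_i = g_{ij} V^j:
V_x = (1)(y) + (0)(x) = y
V_y = (0)(y) + (1)(x) = x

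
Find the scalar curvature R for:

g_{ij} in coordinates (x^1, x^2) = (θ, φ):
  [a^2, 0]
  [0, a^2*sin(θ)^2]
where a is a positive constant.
Non-zero Christoffel symbols (Γ^k_{ij} = Γ^k_{ji}):
Γ^θ_{φ φ} = -sin(2*θ)/2
Γ^φ_{θ φ} = 1/tan(θ)
Ricci tensor (R_{ij} = R^k_{ikj}): R_{θθ} = 1, R_{θφ} = 0, R_{φφ} = sin(θ)^2
Inverse metric: g^{θθ} = 1/a^2, g^{φφ} = 1/(a^2*sin(θ)^2)
R = g^{ij} R_{ij} = (1/a^2)(1) + (1/(a^2*sin(θ)^2))(sin(θ)^2) = 2/a^2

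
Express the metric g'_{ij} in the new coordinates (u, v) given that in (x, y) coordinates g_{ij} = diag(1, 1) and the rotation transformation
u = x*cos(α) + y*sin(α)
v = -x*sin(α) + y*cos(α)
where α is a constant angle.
Invert the transformation: x = u*cos(α) - v*sin(α), y = u*sin(α) + v*cos(α)
g'_{ij} = (∂x^k/∂x'^i)(∂x^l/∂x'^j) g_{kl}; with g_{kl} = δ_{kl} this is Σ_k (∂x^k/∂x'^i)(∂x^k/∂x'^j).
Jacobian: ∂x/∂u = cos(α), ∂x/∂v = -sin(α), ∂y/∂u = sin(α), ∂y/∂v = cos(α)
g'_{uu} = (cos(α))(cos(α)) + (sin(α))(sin(α)) = 1
g'_{uv} = (cos(α))(-sin(α)) + (sin(α))(cos(α)) = 0
g'_{vv} = (-sin(α))(-sin(α)) + (cos(α))(cos(α)) = 1
g'_{ij} = diag(1, 1)
The Euclidean metric is invariant under rotations.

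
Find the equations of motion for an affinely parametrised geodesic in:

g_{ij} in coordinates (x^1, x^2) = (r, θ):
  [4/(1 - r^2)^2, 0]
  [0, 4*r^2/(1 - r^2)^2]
Geodesic equation: d^2x^k/dλ^2 + Γ^k_{ij} (dx^i/dλ)(dx^j/dλ) = 0.
Non-zero Christoffel symbols:
Γ^r_{r r} = 2*r/(1 - r^2)
Γ^r_{θ θ} = (r^3 + r)/(r^2 - 1)
Γ^θ_{r θ} = (-r^2 - 1)/(r^3 - r)
Substituting (the symmetric pair Γ^k_{ij}, Γ^k_{ji} combines into a factor 2):
d^2r/dλ^2 + (2*r/(1 - r^2)) (dr/dλ)^2 + ((r^3 + r)/(r^2 - 1)) (dθ/dλ)^2 = 0
d^2θ/dλ^2 + ((-2*r^2 - 2)/(r^3 - r)) (dr/dλ)(dθ/dλ) = 0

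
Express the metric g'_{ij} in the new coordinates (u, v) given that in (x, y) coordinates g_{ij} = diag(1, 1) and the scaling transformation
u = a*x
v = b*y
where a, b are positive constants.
Invert the transformation: x = u/a, y = v/b
g'_{ij} = (∂x^k/∂x'^i)(∂x^l/∂x'^j) g_{kl}; with g_{kl} = δ_{kl} this is Σ_k (∂x^k/∂x'^i)(∂x^k/∂x'^j).
Jacobian: ∂x/∂u = 1/a, ∂x/∂v = 0, ∂y/∂u = 0, ∂y/∂v = 1/b
g'_{uu} = (1/a)(1/a) + (0)(0) = 1/a^2
g'_{uv} = (1/a)(0) + (0)(1/b) = 0
g'_{vv} = (0)(0) + (1/b)(1/b) = 1/b^2
g'_{ij} = diag(1/a^2, 1/b^2)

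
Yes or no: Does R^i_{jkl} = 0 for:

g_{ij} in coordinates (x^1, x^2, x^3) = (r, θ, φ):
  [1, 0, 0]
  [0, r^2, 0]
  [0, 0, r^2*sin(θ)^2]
Non-zero Christoffel symbols:
Γ^r_{θ θ} = -r
Γ^r_{φ φ} = -r*sin(θ)^2
Γ^θ_{r θ} = 1/r
Γ^θ_{φ φ} = -sin(2*θ)/2
Γ^φ_{r φ} = 1/r
Γ^φ_{θ φ} = 1/tan(θ)
Ricci tensor: R_{rr} = 0, R_{rθ} = 0, R_{rφ} = 0, R_{θθ} = 0, R_{θφ} = 0, R_{φφ} = 0
All R_{ij} vanish; in 3 dimensions the Riemann tensor is fully determined by the Ricci tensor, so R^i_{jkl} = 0: the metric is flat (curvilinear coordinates on flat space).
Yes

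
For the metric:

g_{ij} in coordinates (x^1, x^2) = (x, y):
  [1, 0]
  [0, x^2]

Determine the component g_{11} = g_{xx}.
With x^1 = x, x^2 = y, g_{11} = g_{xx} is the row-1, column-1 entry of the matrix.
g_{11} = 1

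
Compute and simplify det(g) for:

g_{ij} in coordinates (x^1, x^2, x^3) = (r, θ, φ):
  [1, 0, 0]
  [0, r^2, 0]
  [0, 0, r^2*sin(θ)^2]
Diagonal metric: det(g) = g_{11}·g_{22}·g_{33}
= (1)·(r^2)·(r^2*sin(θ)^2)
det(g) = r^4*sin(θ)^2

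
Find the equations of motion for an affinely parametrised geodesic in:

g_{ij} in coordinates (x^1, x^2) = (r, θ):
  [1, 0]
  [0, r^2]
Geodesic equation: d^2x^k/dλ^2 + Γ^k_{ij} (dx^i/dλ)(dx^j/dλ) = 0.
Non-zero Christoffel symbols:
Γ^r_{θ θ} = -r
Γ^θ_{r θ} = 1/r
Substituting (the symmetric pair Γ^k_{ij}, Γ^k_{ji} combines into a factor 2):
d^2r/dλ^2 - r (dθ/dλ)^2 = 0
d^2θ/dλ^2 + (2/r) (dr/dλ)(dθ/dλ) = 0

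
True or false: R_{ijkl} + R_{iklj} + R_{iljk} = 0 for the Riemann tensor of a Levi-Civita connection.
This is the first (algebraic) Bianchi identity.
True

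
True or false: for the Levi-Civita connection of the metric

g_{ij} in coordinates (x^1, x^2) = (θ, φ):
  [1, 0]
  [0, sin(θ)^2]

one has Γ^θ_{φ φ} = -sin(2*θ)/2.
Γ^θ_{φ φ} = (1/2) g^{θθ} (∂_φ g_{θφ} + ∂_φ g_{θφ} - ∂_θ g_{φφ}) = (1/2)(1)((0) + (0) - (sin(2*θ))) = -sin(2*θ)/2
This equals the proposed value -sin(2*θ)/2.
True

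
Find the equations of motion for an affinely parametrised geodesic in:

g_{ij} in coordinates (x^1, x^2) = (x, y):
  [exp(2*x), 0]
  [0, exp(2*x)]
Geodesic equation: d^2x^k/dλ^2 + Γ^k_{ij} (dx^i/dλ)(dx^j/dλ) = 0.
Non-zero Christoffel symbols:
Γ^x_{x x} = 1
Γ^x_{y y} = -1
Γ^y_{x y} = 1
Substituting (the symmetric pair Γ^k_{ij}, Γ^k_{ji} combines into a factor 2):
d^2x/dλ^2 + (dx/dλ)^2 - (dy/dλ)^2 = 0
d^2y/dλ^2 + 2 (dx/dλ)(dy/dλ) = 0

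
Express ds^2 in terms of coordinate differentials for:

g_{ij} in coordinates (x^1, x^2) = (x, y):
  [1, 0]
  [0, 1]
ds^2 = g_{ij} dx^i dx^j; only the non-zero components contribute.
ds^2 = dx^2 + dy^2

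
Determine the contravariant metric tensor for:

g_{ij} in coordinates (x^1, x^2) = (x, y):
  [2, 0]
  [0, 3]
The metric is diagonal, so g^{ij} is diagonal with entries 1/g_{ii}: diag(1/2, 1/3).
g^{ij}:
  [1/2, 0]
  [0, 1/3]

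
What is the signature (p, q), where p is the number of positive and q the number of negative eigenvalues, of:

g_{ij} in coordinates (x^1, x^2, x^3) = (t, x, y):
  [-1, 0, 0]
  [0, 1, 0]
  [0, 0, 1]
The metric is diagonal, so its eigenvalues are the diagonal entries: -1, 1, 1 (at a generic point, where coordinate-dependent entries are positive).
2 positive, 1 negative.
(2, 1) - Lorentzian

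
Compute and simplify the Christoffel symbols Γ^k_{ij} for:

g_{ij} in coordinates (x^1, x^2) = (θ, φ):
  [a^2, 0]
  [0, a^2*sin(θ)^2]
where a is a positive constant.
Using Γ^k_{ij} = (1/2) g^{km} (∂_i g_{mj} + ∂_j g_{mi} - ∂_m g_{ij}); the metric is diagonal, so only the m = k term contributes.
Non-zero symbols (using the symmetry Γ^k_{ij} = Γ^k_{ji}):
Γ^θ_{φ φ} = (1/2) g^{θθ} (∂_φ g_{θφ} + ∂_φ g_{θφ} - ∂_θ g_{φφ}) = (1/2)(1/a^2)((0) + (0) - (a^2*sin(2*θ))) = -sin(2*θ)/2
Γ^φ_{θ φ} = (1/2) g^{φφ} (∂_θ g_{φφ} + ∂_φ g_{φθ} - ∂_φ g_{θφ}) = (1/2)(1/(a^2*sin(θ)^2))((a^2*sin(2*θ)) + (0) - (0)) = 1/tan(θ)
All other Christoffel symbols are zero.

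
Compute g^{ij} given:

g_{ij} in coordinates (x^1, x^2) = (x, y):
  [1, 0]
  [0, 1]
The metric is diagonal, so g^{ij} is diagonal with entries 1/g_{ii}: diag(1, 1).
g^{ij}:
  [1, 0]
  [0, 1]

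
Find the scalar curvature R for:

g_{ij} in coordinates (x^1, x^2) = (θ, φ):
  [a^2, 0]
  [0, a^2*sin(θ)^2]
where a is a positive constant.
Non-zero Christoffel symbols (Γ^k_{ij} = Γ^k_{ji}):
Γ^θ_{φ φ} = -sin(2*θ)/2
Γ^φ_{θ φ} = 1/tan(θ)
Ricci tensor (R_{ij} = R^k_{ikj}): R_{θθ} = 1, R_{θφ} = 0, R_{φφ} = sin(θ)^2
Inverse metric: g^{θθ} = 1/a^2, g^{φφ} = 1/(a^2*sin(θ)^2)
R = g^{ij} R_{ij} = (1/a^2)(1) + (1/(a^2*sin(θ)^2))(sin(θ)^2) = 2/a^2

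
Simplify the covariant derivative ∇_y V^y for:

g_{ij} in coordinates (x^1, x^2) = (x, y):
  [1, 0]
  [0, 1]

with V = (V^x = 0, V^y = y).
All Christoffel symbols are zero.
∇_y V^y = ∂_y V^y + Γ^y_{y j} V^j
  = (1) + (0)(0) + (0)(y)
  = 1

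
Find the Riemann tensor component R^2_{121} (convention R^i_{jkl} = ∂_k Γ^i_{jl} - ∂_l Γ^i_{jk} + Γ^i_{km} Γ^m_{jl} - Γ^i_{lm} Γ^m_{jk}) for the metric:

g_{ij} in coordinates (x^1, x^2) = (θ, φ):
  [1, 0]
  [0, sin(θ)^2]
Non-zero Christoffel symbols (Γ^k_{ij} = Γ^k_{ji}):
Γ^θ_{φ φ} = -sin(2*θ)/2
Γ^φ_{θ φ} = 1/tan(θ)
R^φ_{θ φ θ} = ∂_φ Γ^φ_{θ θ} - ∂_θ Γ^φ_{θ φ} + Γ^φ_{φ m} Γ^m_{θ θ} - Γ^φ_{θ m} Γ^m_{θ φ}
  = (0) - (-1/sin(θ)^2) + (0) - (1/tan(θ)^2) = 1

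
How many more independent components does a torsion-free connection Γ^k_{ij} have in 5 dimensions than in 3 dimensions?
Independent components in n dimensions: n × n(n+1)/2 = n^2(n+1)/2.
5D: 5 × 15 = 75
3D: 3 × 6 = 18
Difference = 75 - 18 = 57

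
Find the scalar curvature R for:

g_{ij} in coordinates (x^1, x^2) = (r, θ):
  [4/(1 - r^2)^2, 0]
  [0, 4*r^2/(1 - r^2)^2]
Non-zero Christoffel symbols (Γ^k_{ij} = Γ^k_{ji}):
Γ^r_{r r} = 2*r/(1 - r^2)
Γ^r_{θ θ} = (r^3 + r)/(r^2 - 1)
Γ^θ_{r θ} = (-r^2 - 1)/(r^3 - r)
Ricci tensor (R_{ij} = R^k_{ikj}): R_{rr} = -4/(r^2 - 1)^2, R_{rθ} = 0, R_{θθ} = -4*r^2/(r^2 - 1)^2
Inverse metric: g^{rr} = (1 - r^2)^2/4, g^{θθ} = (1 - r^2)^2/(4*r^2)
R = g^{ij} R_{ij} = ((1 - r^2)^2/4)(-4/(r^2 - 1)^2) + ((1 - r^2)^2/(4*r^2))(-4*r^2/(r^2 - 1)^2) = -2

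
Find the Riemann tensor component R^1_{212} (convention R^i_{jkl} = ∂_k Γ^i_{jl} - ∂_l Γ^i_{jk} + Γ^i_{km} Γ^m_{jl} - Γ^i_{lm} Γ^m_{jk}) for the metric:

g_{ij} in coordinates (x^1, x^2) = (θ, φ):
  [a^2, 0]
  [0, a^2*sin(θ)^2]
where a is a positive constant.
Non-zero Christoffel symbols (Γ^k_{ij} = Γ^k_{ji}):
Γ^θ_{φ φ} = -sin(2*θ)/2
Γ^φ_{θ φ} = 1/tan(θ)
R^θ_{φ θ φ} = ∂_θ Γ^θ_{φ φ} - ∂_φ Γ^θ_{φ θ} + Γ^θ_{θ m} Γ^m_{φ φ} - Γ^θ_{φ m} Γ^m_{φ θ}
  = (-cos(2*θ)) - (0) + (0) - (-cos(θ)^2) = sin(θ)^2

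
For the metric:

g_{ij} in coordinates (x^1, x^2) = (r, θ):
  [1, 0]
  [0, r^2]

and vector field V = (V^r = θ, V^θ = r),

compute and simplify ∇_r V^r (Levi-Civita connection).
Non-zero Christoffel symbols:
Γ^r_{θ θ} = -r
Γ^θ_{r θ} = 1/r
∇_r V^r = ∂_r V^r + Γ^r_{r j} V^j
  = (0) + (0)(θ) + (0)(r)
  = 0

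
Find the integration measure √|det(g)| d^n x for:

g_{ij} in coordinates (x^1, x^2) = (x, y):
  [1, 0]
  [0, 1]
det(g) = 1
√|det(g)| = 1
Volume element: dV = 1 dx dy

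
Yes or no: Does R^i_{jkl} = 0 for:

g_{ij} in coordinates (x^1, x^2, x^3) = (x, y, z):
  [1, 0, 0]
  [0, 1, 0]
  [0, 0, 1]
All metric components are constant, so every Christoffel symbol vanishes and R^i_{jkl} = 0.
Yes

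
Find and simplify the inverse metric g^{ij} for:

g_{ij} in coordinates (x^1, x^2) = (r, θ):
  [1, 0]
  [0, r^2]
The metric is diagonal, so g^{ij} is diagonal with entries 1/g_{ii}: diag(1, 1/(r^2)).
g^{ij}:
  [1, 0]
  [0, 1/r^2]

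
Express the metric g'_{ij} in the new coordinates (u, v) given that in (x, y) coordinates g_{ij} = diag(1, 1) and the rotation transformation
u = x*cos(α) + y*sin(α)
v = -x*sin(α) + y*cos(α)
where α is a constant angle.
Invert the transformation: x = u*cos(α) - v*sin(α), y = u*sin(α) + v*cos(α)
g'_{ij} = (∂x^k/∂x'^i)(∂x^l/∂x'^j) g_{kl}; with g_{kl} = δ_{kl} this is Σ_k (∂x^k/∂x'^i)(∂x^k/∂x'^j).
Jacobian: ∂x/∂u = cos(α), ∂x/∂v = -sin(α), ∂y/∂u = sin(α), ∂y/∂v = cos(α)
g'_{uu} = (cos(α))(cos(α)) + (sin(α))(sin(α)) = 1
g'_{uv} = (cos(α))(-sin(α)) + (sin(α))(cos(α)) = 0
g'_{vv} = (-sin(α))(-sin(α)) + (cos(α))(cos(α)) = 1
g'_{ij} = diag(1, 1)
The Euclidean metric is invariant under rotations.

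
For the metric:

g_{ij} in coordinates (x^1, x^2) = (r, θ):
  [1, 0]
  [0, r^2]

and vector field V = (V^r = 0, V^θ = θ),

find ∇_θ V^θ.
Non-zero Christoffel symbols:
Γ^r_{θ θ} = -r
Γ^θ_{r θ} = 1/r
∇_θ V^θ = ∂_θ V^θ + Γ^θ_{θ j} V^j
  = (1) + (1/r)(0) + (0)(θ)
  = 1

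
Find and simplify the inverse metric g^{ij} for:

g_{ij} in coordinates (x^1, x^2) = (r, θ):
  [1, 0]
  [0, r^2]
The metric is diagonal, so g^{ij} is diagonal with entries 1/g_{ii}: diag(1, 1/(r^2)).
g^{ij}:
  [1, 0]
  [0, 1/r^2]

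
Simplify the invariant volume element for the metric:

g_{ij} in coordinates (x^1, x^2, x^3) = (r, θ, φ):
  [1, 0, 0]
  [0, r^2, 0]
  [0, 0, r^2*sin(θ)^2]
det(g) = r^4*sin(θ)^2
√|det(g)| = r^2*sin(θ) (taking 0 < θ < π so that |sin(θ)| = sin(θ))
Volume element: dV = r^2*sin(θ) dr dθ dφ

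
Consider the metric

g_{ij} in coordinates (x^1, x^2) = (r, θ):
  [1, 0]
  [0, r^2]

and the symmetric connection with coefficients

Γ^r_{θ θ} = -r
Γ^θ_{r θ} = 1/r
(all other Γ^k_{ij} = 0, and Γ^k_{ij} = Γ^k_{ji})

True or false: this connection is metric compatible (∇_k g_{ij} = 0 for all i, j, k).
Using ∇_k g_{ij} = ∂_k g_{ij} - Γ^m_{ki} g_{mj} - Γ^m_{kj} g_{im}:
e.g. ∇_r g_{θθ} = (2*r) - (r) - (r) = 0
Every component ∇_k g_{ij} vanishes: the connection is metric compatible.
True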